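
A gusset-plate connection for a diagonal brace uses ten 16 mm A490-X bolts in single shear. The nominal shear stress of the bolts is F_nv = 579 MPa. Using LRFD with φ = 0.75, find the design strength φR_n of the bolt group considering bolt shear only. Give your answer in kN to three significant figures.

873 kN

A_b = π × 16² / 4 = 201.1 mm².
R_n = F_nv · A_b · n · n_s = 579 × 201.1 × 10 × 1 / 1000 = 1164 kN.
Design strength φR_n = 0.75 × 1164 = 873 kN.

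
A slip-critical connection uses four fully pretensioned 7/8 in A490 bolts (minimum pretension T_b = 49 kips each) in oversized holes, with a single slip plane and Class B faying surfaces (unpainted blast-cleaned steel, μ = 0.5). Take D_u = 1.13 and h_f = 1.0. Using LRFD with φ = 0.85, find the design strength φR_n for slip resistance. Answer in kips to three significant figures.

R_n = μ · D_u · h_f · T_b · n_s · n_b = 0.5 × 1.13 × 1.0 × 49 × 1 × 4 = 110.7 kips.
Design strength φR_n = 0.85 × 110.7 = 94.1 kips.

94.1 kips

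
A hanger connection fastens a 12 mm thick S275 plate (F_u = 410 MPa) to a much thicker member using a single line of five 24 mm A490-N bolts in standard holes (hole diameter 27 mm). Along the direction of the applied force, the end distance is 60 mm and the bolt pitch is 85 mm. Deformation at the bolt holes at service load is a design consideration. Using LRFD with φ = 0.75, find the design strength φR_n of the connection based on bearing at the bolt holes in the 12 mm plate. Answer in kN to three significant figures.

1060 kN

Per bolt r_n = 1.2 l_c t F_u ≤ 2.4 d t F_u; upper limit = 2.4 × 24 × 12 × 410 / 1000 = 283.4 kN.
Edge bolt: l_c = 60 − 27/2 = 46.5 mm → 1.2 × 46.5 × 12 × 410 / 1000 = 274.5 → r_n = 274.5 kN.
Interior bolts: l_c = 85 − 27 = 58 mm → 1.2 × 58 × 12 × 410 / 1000 = 342.4 → r_n = 283.4 kN.
R_n = 1 × 274.5 + 4 × 283.4 = 1408 kN.
Design strength φR_n = 0.75 × 1408 = 1060 kN.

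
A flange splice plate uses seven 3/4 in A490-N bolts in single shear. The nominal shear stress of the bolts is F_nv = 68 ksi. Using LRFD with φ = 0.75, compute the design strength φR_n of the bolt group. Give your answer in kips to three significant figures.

158 kips

A_b = π × 0.75² / 4 = 0.4418 in².
R_n = F_nv · A_b · n · n_s = 68 × 0.4418 × 7 × 1 = 210.3 kips.
Design strength φR_n = 0.75 × 210.3 = 158 kips.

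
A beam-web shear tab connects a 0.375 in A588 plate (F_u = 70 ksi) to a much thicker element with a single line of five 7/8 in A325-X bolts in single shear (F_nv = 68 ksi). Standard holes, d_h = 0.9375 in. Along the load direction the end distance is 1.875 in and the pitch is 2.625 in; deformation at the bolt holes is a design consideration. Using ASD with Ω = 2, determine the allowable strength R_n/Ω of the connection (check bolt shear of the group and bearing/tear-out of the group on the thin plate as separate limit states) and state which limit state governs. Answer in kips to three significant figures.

102 kips (bolt shear governs)

Bolt shear: A_b = π·0.875²/4 = 0.6013 in²; R_n = 68 × 0.6013 × 5 × 1 = 204.4 kips → 204.4 / 2 = 102 kips.
Bearing (1.2 l_c t F_u ≤ 2.4 d t F_u): upper limit = 2.4·0.875·0.375·70 = 55.13 kips.
  Edge l_c = 1.875 − 0.9375/2 = 1.406 → r_n = 44.3 kips; interior l_c = 2.625 − 0.9375 = 1.688 → r_n = 53.16 kips.
  R_n,bearing = 1·44.3 + 4·53.16 = 256.9 kips → 256.9 / 2 = 128 kips.
Bolt shear governs: 102 kips.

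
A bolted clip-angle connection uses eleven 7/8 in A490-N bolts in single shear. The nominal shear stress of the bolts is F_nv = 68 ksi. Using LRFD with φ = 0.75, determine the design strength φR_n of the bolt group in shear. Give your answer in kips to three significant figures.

A_b = π × 0.875² / 4 = 0.6013 in².
R_n = F_nv · A_b · n · n_s = 68 × 0.6013 × 11 × 1 = 449.8 kips.
Design strength φR_n = 0.75 × 449.8 = 337 kips.

337 kips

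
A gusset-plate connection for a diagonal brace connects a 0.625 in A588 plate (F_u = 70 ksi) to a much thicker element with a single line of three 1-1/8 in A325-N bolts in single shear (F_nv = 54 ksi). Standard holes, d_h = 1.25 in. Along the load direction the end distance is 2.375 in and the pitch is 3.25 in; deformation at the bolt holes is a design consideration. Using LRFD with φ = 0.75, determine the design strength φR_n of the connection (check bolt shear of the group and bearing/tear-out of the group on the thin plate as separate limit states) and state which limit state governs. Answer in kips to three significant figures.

121 kips (bolt shear governs)

Bolt shear: A_b = π·1.125²/4 = 0.994 in²; R_n = 54 × 0.994 × 3 × 1 = 161 kips → 0.75 × 161 = 121 kips.
Bearing (1.2 l_c t F_u ≤ 2.4 d t F_u): upper limit = 2.4·1.125·0.625·70 = 118.1 kips.
  Edge l_c = 2.375 − 1.25/2 = 1.75 → r_n = 91.88 kips; interior l_c = 3.25 − 1.25 = 2 → r_n = 105 kips.
  R_n,bearing = 1·91.88 + 2·105 = 301.9 kips → 0.75 × 301.9 = 226 kips.
Bolt shear governs: 121 kips.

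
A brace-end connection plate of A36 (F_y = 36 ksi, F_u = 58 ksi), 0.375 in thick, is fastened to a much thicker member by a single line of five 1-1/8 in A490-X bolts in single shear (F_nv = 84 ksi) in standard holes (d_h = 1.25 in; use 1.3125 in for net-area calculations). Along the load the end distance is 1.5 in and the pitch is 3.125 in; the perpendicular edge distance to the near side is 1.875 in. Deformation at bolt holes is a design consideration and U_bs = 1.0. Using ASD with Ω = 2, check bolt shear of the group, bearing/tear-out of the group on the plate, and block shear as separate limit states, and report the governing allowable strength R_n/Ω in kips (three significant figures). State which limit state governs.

Bolt shear: A_b = π·1.125²/4 = 0.994 in²; R_n = 84 × 0.994 × 5 × 1 = 417.5 kips → 417.5 / 2 = 209 kips.
Bearing: edge l_c = 0.875, r_n = 22.84 kips; interior l_c = 1.875, r_n = 48.94 kips; R_n = 22.84 + 4·48.94 = 218.6 kips → 109 kips.
Block shear: A_gv = 5.25, A_nv = 3.035, A_nt = 0.457 in²; R_n = min(0.6F_uA_nv, 0.6F_yA_gv) + U_bs·F_u·A_nt = 132.1 kips → 66.1 kips.
Block shear governs: 66.1 kips.

66.1 kips (block shear governs)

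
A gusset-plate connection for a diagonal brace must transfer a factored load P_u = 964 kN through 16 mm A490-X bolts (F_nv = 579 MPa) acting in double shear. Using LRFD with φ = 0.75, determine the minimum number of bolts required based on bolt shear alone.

A_b = π·16²/4 = 201.1 mm².
Per-bolt design strength φR_n = 0.75 × 579 × 201.1 × 2 / 1000 = 174.6 kN.
n ≥ 964 / 174.6 = 5.52 → use 6 bolts.

6 bolts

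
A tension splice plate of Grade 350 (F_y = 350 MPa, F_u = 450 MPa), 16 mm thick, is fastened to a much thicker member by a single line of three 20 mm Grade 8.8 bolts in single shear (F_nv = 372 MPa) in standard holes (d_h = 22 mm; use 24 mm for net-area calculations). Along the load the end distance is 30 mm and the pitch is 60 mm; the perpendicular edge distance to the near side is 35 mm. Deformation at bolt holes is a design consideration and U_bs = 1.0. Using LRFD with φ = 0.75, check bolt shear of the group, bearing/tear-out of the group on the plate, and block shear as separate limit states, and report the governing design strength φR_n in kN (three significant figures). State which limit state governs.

263 kN (bolt shear governs)

Bolt shear: A_b = π·20²/4 = 314.2 mm²; R_n = 372 × 314.2 × 3 × 1 / 1000 = 350.6 kN → 0.75 × 350.6 = 263 kN.
Bearing: edge l_c = 19, r_n = 164.2 kN; interior l_c = 38, r_n = 328.3 kN; R_n = 164.2 + 2·328.3 = 820.8 kN → 616 kN.
Block shear: A_gv = 2400, A_nv = 1440, A_nt = 368 mm²; R_n = min(0.6F_uA_nv, 0.6F_yA_gv) + U_bs·F_u·A_nt = 554.4 kN → 416 kN.
Bolt shear governs: 263 kN.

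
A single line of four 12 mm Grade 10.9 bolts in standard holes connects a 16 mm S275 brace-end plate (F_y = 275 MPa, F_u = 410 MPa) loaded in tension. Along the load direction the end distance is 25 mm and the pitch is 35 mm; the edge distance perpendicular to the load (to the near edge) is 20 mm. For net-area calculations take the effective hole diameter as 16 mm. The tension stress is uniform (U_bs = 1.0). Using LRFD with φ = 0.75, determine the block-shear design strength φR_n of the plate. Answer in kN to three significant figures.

277 kN

Shear plane L_v = 25 + 3·35 = 130 mm; A_gv = 130 × 16 = 2080 mm².
A_nv = (130 − 3.5·16) × 16 = 1184 mm².
A_nt = (20 − 0.5·16) × 16 = 192 mm².
0.6 F_u A_nv = 291.3 kN; 0.6 F_y A_gv = 343.2 kN → shear rupture governs the shear term.
R_n = 291.3 + 1.0 × 410 × 192 / 1000 = 370 kN.
Design strength φR_n = 0.75 × 370 = 277 kN.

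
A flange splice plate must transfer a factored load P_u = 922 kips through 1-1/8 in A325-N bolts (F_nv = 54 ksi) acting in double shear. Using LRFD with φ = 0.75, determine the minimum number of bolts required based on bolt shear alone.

A_b = π·1.125²/4 = 0.994 in².
Per-bolt design strength φR_n = 0.75 × 54 × 0.994 × 2 = 80.52 kips.
n ≥ 922 / 80.52 = 11.45 → use 12 bolts.

12 bolts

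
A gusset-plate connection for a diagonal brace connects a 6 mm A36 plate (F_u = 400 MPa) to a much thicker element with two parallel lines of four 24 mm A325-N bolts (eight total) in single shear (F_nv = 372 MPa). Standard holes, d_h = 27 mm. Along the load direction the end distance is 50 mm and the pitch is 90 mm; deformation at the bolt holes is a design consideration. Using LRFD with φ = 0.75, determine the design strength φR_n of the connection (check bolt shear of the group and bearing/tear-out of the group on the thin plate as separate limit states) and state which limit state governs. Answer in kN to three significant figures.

Bolt shear: A_b = π·24²/4 = 452.4 mm²; R_n = 372 × 452.4 × 8 × 1 / 1000 = 1346 kN → 0.75 × 1346 = 1010 kN.
Bearing (1.2 l_c t F_u ≤ 2.4 d t F_u): upper limit = 2.4·24·6·400 / 1000 = 138.2 kN.
  Edge l_c = 50 − 27/2 = 36.5 → r_n = 105.1 kN; interior l_c = 90 − 27 = 63 → r_n = 138.2 kN.
  R_n,bearing = 2·105.1 + 6·138.2 = 1040 kN → 0.75 × 1040 = 780 kN.
Bearing governs: 780 kN.

780 kN (bearing governs)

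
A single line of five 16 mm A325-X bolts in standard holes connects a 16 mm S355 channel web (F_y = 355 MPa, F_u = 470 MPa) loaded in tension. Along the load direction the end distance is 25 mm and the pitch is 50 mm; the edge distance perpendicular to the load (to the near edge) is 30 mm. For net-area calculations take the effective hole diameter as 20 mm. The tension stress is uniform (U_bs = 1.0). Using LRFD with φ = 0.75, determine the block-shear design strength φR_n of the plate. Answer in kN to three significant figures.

570 kN

Shear plane L_v = 25 + 4·50 = 225 mm; A_gv = 225 × 16 = 3600 mm².
A_nv = (225 − 4.5·20) × 16 = 2160 mm².
A_nt = (30 − 0.5·20) × 16 = 320 mm².
0.6 F_u A_nv = 609.1 kN; 0.6 F_y A_gv = 766.8 kN → shear rupture governs the shear term.
R_n = 609.1 + 1.0 × 470 × 320 / 1000 = 759.5 kN.
Design strength φR_n = 0.75 × 759.5 = 570 kN.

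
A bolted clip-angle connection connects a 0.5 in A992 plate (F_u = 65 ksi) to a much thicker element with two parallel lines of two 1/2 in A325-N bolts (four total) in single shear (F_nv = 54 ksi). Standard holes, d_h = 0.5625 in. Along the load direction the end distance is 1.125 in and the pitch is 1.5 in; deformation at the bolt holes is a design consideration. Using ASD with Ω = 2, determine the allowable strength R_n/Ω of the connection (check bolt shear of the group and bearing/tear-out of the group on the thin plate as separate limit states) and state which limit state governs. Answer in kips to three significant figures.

21.2 kips (bolt shear governs)

Bolt shear: A_b = π·0.5²/4 = 0.1963 in²; R_n = 54 × 0.1963 × 4 × 1 = 42.41 kips → 42.41 / 2 = 21.2 kips.
Bearing (1.2 l_c t F_u ≤ 2.4 d t F_u): upper limit = 2.4·0.5·0.5·65 = 39 kips.
  Edge l_c = 1.125 − 0.5625/2 = 0.8438 → r_n = 32.91 kips; interior l_c = 1.5 − 0.5625 = 0.9375 → r_n = 36.56 kips.
  R_n,bearing = 2·32.91 + 2·36.56 = 138.9 kips → 138.9 / 2 = 69.5 kips.
Bolt shear governs: 21.2 kips.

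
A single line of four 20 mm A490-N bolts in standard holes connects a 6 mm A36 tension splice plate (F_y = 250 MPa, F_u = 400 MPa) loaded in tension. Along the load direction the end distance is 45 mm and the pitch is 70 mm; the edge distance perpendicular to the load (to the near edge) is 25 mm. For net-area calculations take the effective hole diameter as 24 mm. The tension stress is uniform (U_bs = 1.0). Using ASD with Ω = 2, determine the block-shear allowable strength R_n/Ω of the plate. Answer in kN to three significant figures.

Shear plane L_v = 45 + 3·70 = 255 mm; A_gv = 255 × 6 = 1530 mm².
A_nv = (255 − 3.5·24) × 6 = 1026 mm².
A_nt = (25 − 0.5·24) × 6 = 78 mm².
0.6 F_u A_nv = 246.2 kN; 0.6 F_y A_gv = 229.5 kN → shear yielding governs the shear term.
R_n = 229.5 + 1.0 × 400 × 78 / 1000 = 260.7 kN.
Allowable strength R_n/Ω = 260.7 / 2 = 130 kN.

130 kN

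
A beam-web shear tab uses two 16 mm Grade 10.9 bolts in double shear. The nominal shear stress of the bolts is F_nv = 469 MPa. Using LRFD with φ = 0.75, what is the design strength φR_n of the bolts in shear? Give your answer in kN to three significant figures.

283 kN

A_b = π × 16² / 4 = 201.1 mm².
R_n = F_nv · A_b · n · n_s = 469 × 201.1 × 2 × 2 / 1000 = 377.2 kN.
Design strength φR_n = 0.75 × 377.2 = 283 kN.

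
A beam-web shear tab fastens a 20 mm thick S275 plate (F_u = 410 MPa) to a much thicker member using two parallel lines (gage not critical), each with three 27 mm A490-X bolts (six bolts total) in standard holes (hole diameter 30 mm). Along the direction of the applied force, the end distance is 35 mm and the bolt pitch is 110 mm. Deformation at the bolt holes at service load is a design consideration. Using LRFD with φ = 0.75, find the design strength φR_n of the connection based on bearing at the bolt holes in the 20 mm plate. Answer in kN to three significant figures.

Per bolt r_n = 1.2 l_c t F_u ≤ 2.4 d t F_u; upper limit = 2.4 × 27 × 20 × 410 / 1000 = 531.4 kN.
Edge bolt: l_c = 35 − 30/2 = 20 mm → 1.2 × 20 × 20 × 410 / 1000 = 196.8 → r_n = 196.8 kN.
Interior bolts: l_c = 110 − 30 = 80 mm → 1.2 × 80 × 20 × 410 / 1000 = 787.2 → r_n = 531.4 kN.
R_n = 2 × 196.8 + 4 × 531.4 = 2519 kN.
Design strength φR_n = 0.75 × 2519 = 1890 kN.

1890 kN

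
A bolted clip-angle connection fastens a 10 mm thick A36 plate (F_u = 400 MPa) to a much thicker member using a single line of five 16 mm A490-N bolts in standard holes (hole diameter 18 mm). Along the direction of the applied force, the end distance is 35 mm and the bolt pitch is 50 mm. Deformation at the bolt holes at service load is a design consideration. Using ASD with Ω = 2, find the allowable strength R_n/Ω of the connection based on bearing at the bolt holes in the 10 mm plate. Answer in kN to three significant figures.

370 kN

Per bolt r_n = 1.2 l_c t F_u ≤ 2.4 d t F_u; upper limit = 2.4 × 16 × 10 × 400 / 1000 = 153.6 kN.
Edge bolt: l_c = 35 − 18/2 = 26 mm → 1.2 × 26 × 10 × 400 / 1000 = 124.8 → r_n = 124.8 kN.
Interior bolts: l_c = 50 − 18 = 32 mm → 1.2 × 32 × 10 × 400 / 1000 = 153.6 → r_n = 153.6 kN.
R_n = 1 × 124.8 + 4 × 153.6 = 739.2 kN.
Allowable strength R_n/Ω = 739.2 / 2 = 370 kN.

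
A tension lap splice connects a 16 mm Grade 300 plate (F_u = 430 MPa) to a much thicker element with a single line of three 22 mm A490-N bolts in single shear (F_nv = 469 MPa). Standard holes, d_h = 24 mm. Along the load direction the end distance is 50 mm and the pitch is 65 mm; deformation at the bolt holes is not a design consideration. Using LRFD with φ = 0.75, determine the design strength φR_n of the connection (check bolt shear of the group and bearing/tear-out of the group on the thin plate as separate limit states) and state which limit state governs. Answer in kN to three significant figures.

Bolt shear: A_b = π·22²/4 = 380.1 mm²; R_n = 469 × 380.1 × 3 × 1 / 1000 = 534.8 kN → 0.75 × 534.8 = 401 kN.
Bearing (1.5 l_c t F_u ≤ 3.0 d t F_u): upper limit = 3.0·22·16·430 / 1000 = 454.1 kN.
  Edge l_c = 50 − 24/2 = 38 → r_n = 392.2 kN; interior l_c = 65 − 24 = 41 → r_n = 423.1 kN.
  R_n,bearing = 1·392.2 + 2·423.1 = 1238 kN → 0.75 × 1238 = 929 kN.
Bolt shear governs: 401 kN.

401 kN (bolt shear governs)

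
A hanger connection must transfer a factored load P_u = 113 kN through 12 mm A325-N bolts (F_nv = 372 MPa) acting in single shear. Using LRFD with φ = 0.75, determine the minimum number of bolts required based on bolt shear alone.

4 bolts

A_b = π·12²/4 = 113.1 mm².
Per-bolt design strength φR_n = 0.75 × 372 × 113.1 × 1 / 1000 = 31.55 kN.
n ≥ 113 / 31.55 = 3.581 → use 4 bolts.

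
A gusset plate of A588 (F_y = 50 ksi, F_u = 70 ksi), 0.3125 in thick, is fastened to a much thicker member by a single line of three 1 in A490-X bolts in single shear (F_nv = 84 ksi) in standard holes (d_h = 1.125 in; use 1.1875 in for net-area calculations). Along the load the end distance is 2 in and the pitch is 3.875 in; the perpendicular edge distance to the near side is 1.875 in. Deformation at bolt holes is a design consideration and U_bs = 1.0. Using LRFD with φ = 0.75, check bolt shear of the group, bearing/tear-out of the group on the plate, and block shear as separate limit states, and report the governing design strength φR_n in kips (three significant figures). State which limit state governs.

Bolt shear: A_b = π·1²/4 = 0.7854 in²; R_n = 84 × 0.7854 × 3 × 1 = 197.9 kips → 0.75 × 197.9 = 148 kips.
Bearing: edge l_c = 1.438, r_n = 37.73 kips; interior l_c = 2.75, r_n = 52.5 kips; R_n = 37.73 + 2·52.5 = 142.7 kips → 107 kips.
Block shear: A_gv = 3.047, A_nv = 2.119, A_nt = 0.4004 in²; R_n = min(0.6F_uA_nv, 0.6F_yA_gv) + U_bs·F_u·A_nt = 117 kips → 87.8 kips.
Block shear governs: 87.8 kips.

87.8 kips (block shear governs)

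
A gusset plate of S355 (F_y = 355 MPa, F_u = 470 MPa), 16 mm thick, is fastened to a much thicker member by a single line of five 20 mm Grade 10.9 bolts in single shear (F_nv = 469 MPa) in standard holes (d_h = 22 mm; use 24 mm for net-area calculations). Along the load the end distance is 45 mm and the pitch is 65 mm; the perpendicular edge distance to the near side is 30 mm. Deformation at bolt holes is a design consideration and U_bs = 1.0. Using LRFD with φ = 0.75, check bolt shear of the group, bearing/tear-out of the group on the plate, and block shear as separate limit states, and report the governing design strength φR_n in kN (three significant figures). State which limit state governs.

Bolt shear: A_b = π·20²/4 = 314.2 mm²; R_n = 469 × 314.2 × 5 × 1 / 1000 = 736.7 kN → 0.75 × 736.7 = 553 kN.
Bearing: edge l_c = 34, r_n = 306.8 kN; interior l_c = 43, r_n = 361 kN; R_n = 306.8 + 4·361 = 1751 kN → 1310 kN.
Block shear: A_gv = 4880, A_nv = 3152, A_nt = 288 mm²; R_n = min(0.6F_uA_nv, 0.6F_yA_gv) + U_bs·F_u·A_nt = 1024 kN → 768 kN.
Bolt shear governs: 553 kN.

553 kN (bolt shear governs)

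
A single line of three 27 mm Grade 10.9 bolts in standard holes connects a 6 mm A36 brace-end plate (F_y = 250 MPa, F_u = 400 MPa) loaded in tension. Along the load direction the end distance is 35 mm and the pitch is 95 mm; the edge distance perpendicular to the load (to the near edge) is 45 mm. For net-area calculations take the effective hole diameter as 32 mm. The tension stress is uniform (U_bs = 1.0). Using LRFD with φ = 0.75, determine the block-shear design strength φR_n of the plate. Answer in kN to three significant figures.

Shear plane L_v = 35 + 2·95 = 225 mm; A_gv = 225 × 6 = 1350 mm².
A_nv = (225 − 2.5·32) × 6 = 870 mm².
A_nt = (45 − 0.5·32) × 6 = 174 mm².
0.6 F_u A_nv = 208.8 kN; 0.6 F_y A_gv = 202.5 kN → shear yielding governs the shear term.
R_n = 202.5 + 1.0 × 400 × 174 / 1000 = 272.1 kN.
Design strength φR_n = 0.75 × 272.1 = 204 kN.

204 kN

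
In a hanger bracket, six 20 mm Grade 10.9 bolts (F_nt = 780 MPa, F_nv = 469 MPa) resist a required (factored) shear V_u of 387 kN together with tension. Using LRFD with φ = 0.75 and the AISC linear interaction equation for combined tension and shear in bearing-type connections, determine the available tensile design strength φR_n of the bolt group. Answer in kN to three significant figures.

A_b = π·20²/4 = 314.2 mm²; f_rv = 387 × 1000 / (6 × 314.2) = 205.3 MPa.
F'_nt = 1.3 F_nt − (F_nt / φF_nv) f_rv = 1.3·780 − (780/(0.75·469))·205.3 = 558.7 MPa, capped at F_nt → F'_nt = 558.7 MPa.
R_n = F'_nt · A_b · n = 558.7 × 314.2 × 6 / 1000 = 1053 kN.
Design strength φR_n = 0.75 × 1053 = 790 kN.

790 kN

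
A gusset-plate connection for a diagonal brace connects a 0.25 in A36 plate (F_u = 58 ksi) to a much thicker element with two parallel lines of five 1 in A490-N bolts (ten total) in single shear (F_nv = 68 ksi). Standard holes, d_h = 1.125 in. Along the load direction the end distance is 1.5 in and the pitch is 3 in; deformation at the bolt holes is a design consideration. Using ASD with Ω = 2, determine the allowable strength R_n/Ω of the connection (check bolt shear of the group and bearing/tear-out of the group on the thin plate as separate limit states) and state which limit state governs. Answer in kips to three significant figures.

147 kips (bearing governs)

Bolt shear: A_b = π·1²/4 = 0.7854 in²; R_n = 68 × 0.7854 × 10 × 1 = 534.1 kips → 534.1 / 2 = 267 kips.
Bearing (1.2 l_c t F_u ≤ 2.4 d t F_u): upper limit = 2.4·1·0.25·58 = 34.8 kips.
  Edge l_c = 1.5 − 1.125/2 = 0.9375 → r_n = 16.31 kips; interior l_c = 3 − 1.125 = 1.875 → r_n = 32.62 kips.
  R_n,bearing = 2·16.31 + 8·32.62 = 293.6 kips → 293.6 / 2 = 147 kips.
Bearing governs: 147 kips.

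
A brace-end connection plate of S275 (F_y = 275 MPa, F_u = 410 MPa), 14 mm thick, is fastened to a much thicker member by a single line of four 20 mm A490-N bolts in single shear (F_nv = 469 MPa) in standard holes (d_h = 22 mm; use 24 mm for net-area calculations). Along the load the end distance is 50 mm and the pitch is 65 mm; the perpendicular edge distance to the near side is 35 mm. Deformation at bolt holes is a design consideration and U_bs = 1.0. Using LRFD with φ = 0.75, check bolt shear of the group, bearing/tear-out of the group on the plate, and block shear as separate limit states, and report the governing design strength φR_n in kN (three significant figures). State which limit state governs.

442 kN (bolt shear governs)

Bolt shear: A_b = π·20²/4 = 314.2 mm²; R_n = 469 × 314.2 × 4 × 1 / 1000 = 589.4 kN → 0.75 × 589.4 = 442 kN.
Bearing: edge l_c = 39, r_n = 268.6 kN; interior l_c = 43, r_n = 275.5 kN; R_n = 268.6 + 3·275.5 = 1095 kN → 821 kN.
Block shear: A_gv = 3430, A_nv = 2254, A_nt = 322 mm²; R_n = min(0.6F_uA_nv, 0.6F_yA_gv) + U_bs·F_u·A_nt = 686.5 kN → 515 kN.
Bolt shear governs: 442 kN.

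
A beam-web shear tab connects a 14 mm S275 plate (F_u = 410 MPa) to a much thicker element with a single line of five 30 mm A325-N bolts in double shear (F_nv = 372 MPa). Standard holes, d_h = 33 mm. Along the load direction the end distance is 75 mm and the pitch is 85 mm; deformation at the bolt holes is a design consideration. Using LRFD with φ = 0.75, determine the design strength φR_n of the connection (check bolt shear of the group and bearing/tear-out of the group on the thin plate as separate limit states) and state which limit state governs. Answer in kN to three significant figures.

1380 kN (bearing governs)

Bolt shear: A_b = π·30²/4 = 706.9 mm²; R_n = 372 × 706.9 × 5 × 2 / 1000 = 2630 kN → 0.75 × 2630 = 1970 kN.
Bearing (1.2 l_c t F_u ≤ 2.4 d t F_u): upper limit = 2.4·30·14·410 / 1000 = 413.3 kN.
  Edge l_c = 75 − 33/2 = 58.5 → r_n = 402.9 kN; interior l_c = 85 − 33 = 52 → r_n = 358.2 kN.
  R_n,bearing = 1·402.9 + 4·358.2 = 1836 kN → 0.75 × 1836 = 1380 kN.
Bearing governs: 1380 kN.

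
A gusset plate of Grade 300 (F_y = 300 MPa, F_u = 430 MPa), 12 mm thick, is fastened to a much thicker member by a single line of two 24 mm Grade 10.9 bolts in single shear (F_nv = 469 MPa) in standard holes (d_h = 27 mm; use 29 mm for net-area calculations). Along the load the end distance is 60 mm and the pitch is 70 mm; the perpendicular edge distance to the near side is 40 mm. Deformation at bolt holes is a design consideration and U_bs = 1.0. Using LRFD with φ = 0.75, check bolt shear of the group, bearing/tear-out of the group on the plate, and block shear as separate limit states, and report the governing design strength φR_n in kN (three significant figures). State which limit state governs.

300 kN (block shear governs)

Bolt shear: A_b = π·24²/4 = 452.4 mm²; R_n = 469 × 452.4 × 2 × 1 / 1000 = 424.3 kN → 0.75 × 424.3 = 318 kN.
Bearing: edge l_c = 46.5, r_n = 287.9 kN; interior l_c = 43, r_n = 266.3 kN; R_n = 287.9 + 1·266.3 = 554.2 kN → 416 kN.
Block shear: A_gv = 1560, A_nv = 1038, A_nt = 306 mm²; R_n = min(0.6F_uA_nv, 0.6F_yA_gv) + U_bs·F_u·A_nt = 399.4 kN → 300 kN.
Block shear governs: 300 kN.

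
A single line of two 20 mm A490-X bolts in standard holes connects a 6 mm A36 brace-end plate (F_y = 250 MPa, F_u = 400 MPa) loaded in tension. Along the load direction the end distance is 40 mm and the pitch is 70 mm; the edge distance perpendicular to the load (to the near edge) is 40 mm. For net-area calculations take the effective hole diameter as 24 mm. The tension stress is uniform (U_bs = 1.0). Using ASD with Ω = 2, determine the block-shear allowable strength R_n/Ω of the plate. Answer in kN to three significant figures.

Shear plane L_v = 40 + 1·70 = 110 mm; A_gv = 110 × 6 = 660 mm².
A_nv = (110 − 1.5·24) × 6 = 444 mm².
A_nt = (40 − 0.5·24) × 6 = 168 mm².
0.6 F_u A_nv = 106.6 kN; 0.6 F_y A_gv = 99 kN → shear yielding governs the shear term.
R_n = 99 + 1.0 × 400 × 168 / 1000 = 166.2 kN.
Allowable strength R_n/Ω = 166.2 / 2 = 83.1 kN.

83.1 kN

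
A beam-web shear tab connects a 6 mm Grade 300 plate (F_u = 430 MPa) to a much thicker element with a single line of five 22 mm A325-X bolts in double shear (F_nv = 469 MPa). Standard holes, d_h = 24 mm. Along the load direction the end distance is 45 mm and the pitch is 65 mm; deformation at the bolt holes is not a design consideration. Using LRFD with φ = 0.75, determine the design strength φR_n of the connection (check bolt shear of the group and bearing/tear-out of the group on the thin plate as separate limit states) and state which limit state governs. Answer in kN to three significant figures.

Bolt shear: A_b = π·22²/4 = 380.1 mm²; R_n = 469 × 380.1 × 5 × 2 / 1000 = 1783 kN → 0.75 × 1783 = 1340 kN.
Bearing (1.5 l_c t F_u ≤ 3.0 d t F_u): upper limit = 3.0·22·6·430 / 1000 = 170.3 kN.
  Edge l_c = 45 − 24/2 = 33 → r_n = 127.7 kN; interior l_c = 65 − 24 = 41 → r_n = 158.7 kN.
  R_n,bearing = 1·127.7 + 4·158.7 = 762.4 kN → 0.75 × 762.4 = 572 kN.
Bearing governs: 572 kN.

572 kN (bearing governs)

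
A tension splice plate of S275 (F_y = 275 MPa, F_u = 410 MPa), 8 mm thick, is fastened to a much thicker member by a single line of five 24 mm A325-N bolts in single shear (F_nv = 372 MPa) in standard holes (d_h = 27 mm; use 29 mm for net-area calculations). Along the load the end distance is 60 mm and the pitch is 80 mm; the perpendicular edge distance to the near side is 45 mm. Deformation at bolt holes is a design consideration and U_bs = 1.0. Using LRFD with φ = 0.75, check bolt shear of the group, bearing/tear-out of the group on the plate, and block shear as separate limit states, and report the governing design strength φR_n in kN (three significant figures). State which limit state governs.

Bolt shear: A_b = π·24²/4 = 452.4 mm²; R_n = 372 × 452.4 × 5 × 1 / 1000 = 841.4 kN → 0.75 × 841.4 = 631 kN.
Bearing: edge l_c = 46.5, r_n = 183 kN; interior l_c = 53, r_n = 188.9 kN; R_n = 183 + 4·188.9 = 938.7 kN → 704 kN.
Block shear: A_gv = 3040, A_nv = 1996, A_nt = 244 mm²; R_n = min(0.6F_uA_nv, 0.6F_yA_gv) + U_bs·F_u·A_nt = 591.1 kN → 443 kN.
Block shear governs: 443 kN.

443 kN (block shear governs)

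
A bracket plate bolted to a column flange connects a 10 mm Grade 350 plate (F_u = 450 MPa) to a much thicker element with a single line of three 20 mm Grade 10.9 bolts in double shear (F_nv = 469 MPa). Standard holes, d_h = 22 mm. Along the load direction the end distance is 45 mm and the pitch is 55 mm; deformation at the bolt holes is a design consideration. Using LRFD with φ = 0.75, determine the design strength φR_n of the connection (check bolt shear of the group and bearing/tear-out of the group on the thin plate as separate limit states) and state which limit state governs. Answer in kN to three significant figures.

Bolt shear: A_b = π·20²/4 = 314.2 mm²; R_n = 469 × 314.2 × 3 × 2 / 1000 = 884 kN → 0.75 × 884 = 663 kN.
Bearing (1.2 l_c t F_u ≤ 2.4 d t F_u): upper limit = 2.4·20·10·450 / 1000 = 216 kN.
  Edge l_c = 45 − 22/2 = 34 → r_n = 183.6 kN; interior l_c = 55 − 22 = 33 → r_n = 178.2 kN.
  R_n,bearing = 1·183.6 + 2·178.2 = 540 kN → 0.75 × 540 = 405 kN.
Bearing governs: 405 kN.

405 kN (bearing governs)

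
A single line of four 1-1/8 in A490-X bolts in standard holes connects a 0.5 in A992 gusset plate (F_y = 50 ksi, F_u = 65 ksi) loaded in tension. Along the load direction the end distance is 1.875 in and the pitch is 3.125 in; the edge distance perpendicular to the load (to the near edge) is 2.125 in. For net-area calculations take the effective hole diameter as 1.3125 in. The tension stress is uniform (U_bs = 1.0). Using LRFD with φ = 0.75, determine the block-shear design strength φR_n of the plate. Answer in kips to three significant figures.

Shear plane L_v = 1.875 + 3·3.125 = 11.25 in; A_gv = 11.25 × 0.5 = 5.625 in².
A_nv = (11.25 − 3.5·1.3125) × 0.5 = 3.328 in².
A_nt = (2.125 − 0.5·1.3125) × 0.5 = 0.7344 in².
0.6 F_u A_nv = 129.8 kips; 0.6 F_y A_gv = 168.8 kips → shear rupture governs the shear term.
R_n = 129.8 + 1.0 × 65 × 0.7344 = 177.5 kips.
Design strength φR_n = 0.75 × 177.5 = 133 kips.

133 kips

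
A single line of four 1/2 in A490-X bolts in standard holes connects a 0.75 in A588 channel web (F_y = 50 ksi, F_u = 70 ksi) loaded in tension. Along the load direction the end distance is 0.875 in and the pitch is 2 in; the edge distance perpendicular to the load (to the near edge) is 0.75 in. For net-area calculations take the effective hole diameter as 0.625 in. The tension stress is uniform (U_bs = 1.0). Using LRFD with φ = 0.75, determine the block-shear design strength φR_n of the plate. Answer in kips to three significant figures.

128 kips

Shear plane L_v = 0.875 + 3·2 = 6.875 in; A_gv = 6.875 × 0.75 = 5.156 in².
A_nv = (6.875 − 3.5·0.625) × 0.75 = 3.516 in².
A_nt = (0.75 − 0.5·0.625) × 0.75 = 0.3281 in².
0.6 F_u A_nv = 147.7 kips; 0.6 F_y A_gv = 154.7 kips → shear rupture governs the shear term.
R_n = 147.7 + 1.0 × 70 × 0.3281 = 170.6 kips.
Design strength φR_n = 0.75 × 170.6 = 128 kips.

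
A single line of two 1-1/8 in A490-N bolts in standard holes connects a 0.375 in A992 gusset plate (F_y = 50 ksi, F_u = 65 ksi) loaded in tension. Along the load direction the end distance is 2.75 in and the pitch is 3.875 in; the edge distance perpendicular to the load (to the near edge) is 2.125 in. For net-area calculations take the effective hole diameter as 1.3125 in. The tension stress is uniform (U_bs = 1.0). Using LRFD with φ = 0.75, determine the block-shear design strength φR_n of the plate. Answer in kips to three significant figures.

Shear plane L_v = 2.75 + 1·3.875 = 6.625 in; A_gv = 6.625 × 0.375 = 2.484 in².
A_nv = (6.625 − 1.5·1.3125) × 0.375 = 1.746 in².
A_nt = (2.125 − 0.5·1.3125) × 0.375 = 0.5508 in².
0.6 F_u A_nv = 68.1 kips; 0.6 F_y A_gv = 74.53 kips → shear rupture governs the shear term.
R_n = 68.1 + 1.0 × 65 × 0.5508 = 103.9 kips.
Design strength φR_n = 0.75 × 103.9 = 77.9 kips.

77.9 kips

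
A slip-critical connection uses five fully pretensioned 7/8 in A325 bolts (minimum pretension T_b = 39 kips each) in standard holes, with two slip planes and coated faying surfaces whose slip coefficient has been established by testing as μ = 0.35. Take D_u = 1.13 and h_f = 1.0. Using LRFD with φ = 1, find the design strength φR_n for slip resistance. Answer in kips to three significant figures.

R_n = μ · D_u · h_f · T_b · n_s · n_b = 0.35 × 1.13 × 1.0 × 39 × 2 × 5 = 154.2 kips.
Design strength φR_n = 1 × 154.2 = 154 kips.

154 kips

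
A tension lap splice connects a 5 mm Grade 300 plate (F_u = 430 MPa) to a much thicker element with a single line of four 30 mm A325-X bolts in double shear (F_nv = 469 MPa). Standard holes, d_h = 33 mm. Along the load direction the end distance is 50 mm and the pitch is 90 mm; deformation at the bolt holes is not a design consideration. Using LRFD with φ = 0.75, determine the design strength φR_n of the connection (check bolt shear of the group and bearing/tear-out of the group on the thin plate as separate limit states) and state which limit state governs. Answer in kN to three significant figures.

Bolt shear: A_b = π·30²/4 = 706.9 mm²; R_n = 469 × 706.9 × 4 × 2 / 1000 = 2652 kN → 0.75 × 2652 = 1990 kN.
Bearing (1.5 l_c t F_u ≤ 3.0 d t F_u): upper limit = 3.0·30·5·430 / 1000 = 193.5 kN.
  Edge l_c = 50 − 33/2 = 33.5 → r_n = 108 kN; interior l_c = 90 − 33 = 57 → r_n = 183.8 kN.
  R_n,bearing = 1·108 + 3·183.8 = 659.5 kN → 0.75 × 659.5 = 495 kN.
Bearing governs: 495 kN.

495 kN (bearing governs)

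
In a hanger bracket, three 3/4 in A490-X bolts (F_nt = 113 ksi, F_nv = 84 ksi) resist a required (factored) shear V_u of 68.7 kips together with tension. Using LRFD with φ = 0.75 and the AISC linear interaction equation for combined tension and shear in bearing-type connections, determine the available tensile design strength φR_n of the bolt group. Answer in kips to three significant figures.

A_b = π·0.75²/4 = 0.4418 in²; f_rv = 68.7 / (3 × 0.4418) = 51.83 ksi.
F'_nt = 1.3 F_nt − (F_nt / φF_nv) f_rv = 1.3·113 − (113/(0.75·84))·51.83 = 53.93 ksi, capped at F_nt → F'_nt = 53.93 ksi.
R_n = F'_nt · A_b · n = 53.93 × 0.4418 × 3 = 71.47 kips.
Design strength φR_n = 0.75 × 71.47 = 53.6 kips.

53.6 kips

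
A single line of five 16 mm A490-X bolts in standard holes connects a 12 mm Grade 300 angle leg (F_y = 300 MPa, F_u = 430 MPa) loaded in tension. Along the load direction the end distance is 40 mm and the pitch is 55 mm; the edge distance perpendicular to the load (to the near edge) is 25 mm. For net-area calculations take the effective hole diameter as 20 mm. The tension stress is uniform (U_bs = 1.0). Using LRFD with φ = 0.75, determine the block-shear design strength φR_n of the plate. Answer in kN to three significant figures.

Shear plane L_v = 40 + 4·55 = 260 mm; A_gv = 260 × 12 = 3120 mm².
A_nv = (260 − 4.5·20) × 12 = 2040 mm².
A_nt = (25 − 0.5·20) × 12 = 180 mm².
0.6 F_u A_nv = 526.3 kN; 0.6 F_y A_gv = 561.6 kN → shear rupture governs the shear term.
R_n = 526.3 + 1.0 × 430 × 180 / 1000 = 603.7 kN.
Design strength φR_n = 0.75 × 603.7 = 453 kN.

453 kN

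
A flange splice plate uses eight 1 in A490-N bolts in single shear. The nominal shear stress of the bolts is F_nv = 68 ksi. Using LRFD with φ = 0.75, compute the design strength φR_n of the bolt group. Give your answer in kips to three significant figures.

A_b = π × 1² / 4 = 0.7854 in².
R_n = F_nv · A_b · n · n_s = 68 × 0.7854 × 8 × 1 = 427.3 kips.
Design strength φR_n = 0.75 × 427.3 = 320 kips.

320 kips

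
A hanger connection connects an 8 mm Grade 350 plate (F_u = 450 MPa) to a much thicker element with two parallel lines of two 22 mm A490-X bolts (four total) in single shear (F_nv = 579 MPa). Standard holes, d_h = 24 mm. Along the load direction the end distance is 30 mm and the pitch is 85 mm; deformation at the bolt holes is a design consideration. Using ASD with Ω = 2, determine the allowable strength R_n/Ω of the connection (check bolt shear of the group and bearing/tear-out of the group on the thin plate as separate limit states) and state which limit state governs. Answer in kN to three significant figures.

Bolt shear: A_b = π·22²/4 = 380.1 mm²; R_n = 579 × 380.1 × 4 × 1 / 1000 = 880.4 kN → 880.4 / 2 = 440 kN.
Bearing (1.2 l_c t F_u ≤ 2.4 d t F_u): upper limit = 2.4·22·8·450 / 1000 = 190.1 kN.
  Edge l_c = 30 − 24/2 = 18 → r_n = 77.76 kN; interior l_c = 85 − 24 = 61 → r_n = 190.1 kN.
  R_n,bearing = 2·77.76 + 2·190.1 = 535.7 kN → 535.7 / 2 = 268 kN.
Bearing governs: 268 kN.

268 kN (bearing governs)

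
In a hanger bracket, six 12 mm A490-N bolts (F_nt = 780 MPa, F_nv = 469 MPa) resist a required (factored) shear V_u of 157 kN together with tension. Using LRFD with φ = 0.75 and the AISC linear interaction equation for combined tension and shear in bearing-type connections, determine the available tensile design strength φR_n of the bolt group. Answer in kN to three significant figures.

255 kN

A_b = π·12²/4 = 113.1 mm²; f_rv = 157 × 1000 / (6 × 113.1) = 231.4 MPa.
F'_nt = 1.3 F_nt − (F_nt / φF_nv) f_rv = 1.3·780 − (780/(0.75·469))·231.4 = 501 MPa, capped at F_nt → F'_nt = 501 MPa.
R_n = F'_nt · A_b · n = 501 × 113.1 × 6 / 1000 = 339.9 kN.
Design strength φR_n = 0.75 × 339.9 = 255 kN.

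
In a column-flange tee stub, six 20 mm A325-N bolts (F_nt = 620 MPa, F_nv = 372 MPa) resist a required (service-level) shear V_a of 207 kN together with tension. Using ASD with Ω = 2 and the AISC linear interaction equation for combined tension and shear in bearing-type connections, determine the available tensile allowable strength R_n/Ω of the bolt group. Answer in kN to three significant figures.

A_b = π·20²/4 = 314.2 mm²; f_rv = 207 × 1000 / (6 × 314.2) = 109.8 MPa.
F'_nt = 1.3 F_nt − (Ω F_nt / F_nv) f_rv = 1.3·620 − (2·620/372)·109.8 = 439.9 MPa, capped at F_nt → F'_nt = 439.9 MPa.
R_n = F'_nt · A_b · n = 439.9 × 314.2 × 6 / 1000 = 829.3 kN.
Allowable strength R_n/Ω = 829.3 / 2 = 415 kN.

415 kN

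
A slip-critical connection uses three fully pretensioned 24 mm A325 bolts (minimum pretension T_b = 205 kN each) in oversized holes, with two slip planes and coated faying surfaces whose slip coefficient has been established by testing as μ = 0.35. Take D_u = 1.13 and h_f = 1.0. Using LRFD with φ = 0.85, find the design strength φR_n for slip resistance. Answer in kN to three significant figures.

R_n = μ · D_u · h_f · T_b · n_s · n_b = 0.35 × 1.13 × 1.0 × 205 × 2 × 3 = 486.5 kN.
Design strength φR_n = 0.85 × 486.5 = 413 kN.

413 kN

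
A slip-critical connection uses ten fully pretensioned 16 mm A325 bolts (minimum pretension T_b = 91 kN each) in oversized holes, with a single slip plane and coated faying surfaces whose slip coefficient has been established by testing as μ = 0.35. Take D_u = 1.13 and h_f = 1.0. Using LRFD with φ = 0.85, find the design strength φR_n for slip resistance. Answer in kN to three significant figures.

R_n = μ · D_u · h_f · T_b · n_s · n_b = 0.35 × 1.13 × 1.0 × 91 × 1 × 10 = 359.9 kN.
Design strength φR_n = 0.85 × 359.9 = 306 kN.

306 kN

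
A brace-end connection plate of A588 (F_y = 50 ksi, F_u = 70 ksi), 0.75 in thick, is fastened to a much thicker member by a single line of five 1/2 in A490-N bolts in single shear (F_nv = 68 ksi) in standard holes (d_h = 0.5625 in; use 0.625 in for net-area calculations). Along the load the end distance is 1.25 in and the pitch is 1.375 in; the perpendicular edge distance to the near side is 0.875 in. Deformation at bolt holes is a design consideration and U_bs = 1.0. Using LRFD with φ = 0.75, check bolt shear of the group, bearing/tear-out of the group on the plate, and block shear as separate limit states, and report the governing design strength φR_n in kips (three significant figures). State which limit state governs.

Bolt shear: A_b = π·0.5²/4 = 0.1963 in²; R_n = 68 × 0.1963 × 5 × 1 = 66.76 kips → 0.75 × 66.76 = 50.1 kips.
Bearing: edge l_c = 0.9688, r_n = 61.03 kips; interior l_c = 0.8125, r_n = 51.19 kips; R_n = 61.03 + 4·51.19 = 265.8 kips → 199 kips.
Block shear: A_gv = 5.062, A_nv = 2.953, A_nt = 0.4219 in²; R_n = min(0.6F_uA_nv, 0.6F_yA_gv) + U_bs·F_u·A_nt = 153.6 kips → 115 kips.
Bolt shear governs: 50.1 kips.

50.1 kips (bolt shear governs)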